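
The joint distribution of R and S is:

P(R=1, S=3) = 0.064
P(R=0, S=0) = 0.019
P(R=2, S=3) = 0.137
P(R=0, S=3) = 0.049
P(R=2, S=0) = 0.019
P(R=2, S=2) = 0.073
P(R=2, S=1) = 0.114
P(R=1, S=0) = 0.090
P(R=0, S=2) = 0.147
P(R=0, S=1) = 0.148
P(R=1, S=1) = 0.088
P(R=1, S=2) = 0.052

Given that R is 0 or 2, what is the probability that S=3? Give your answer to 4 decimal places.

0.2635

P(R=0) = 0.019 + 0.148 + 0.147 + 0.049 = 0.363.
P(R=2) = 0.019 + 0.114 + 0.073 + 0.137 = 0.343.
P(R ∈ {0, 2}) = 0.363 + 0.343 = 0.706; P(S=3, R ∈ {0, 2}) = 0.049 + 0.137 = 0.186.
P(S=3 | R ∈ {0, 2}) = 0.186/0.706 = 0.2635.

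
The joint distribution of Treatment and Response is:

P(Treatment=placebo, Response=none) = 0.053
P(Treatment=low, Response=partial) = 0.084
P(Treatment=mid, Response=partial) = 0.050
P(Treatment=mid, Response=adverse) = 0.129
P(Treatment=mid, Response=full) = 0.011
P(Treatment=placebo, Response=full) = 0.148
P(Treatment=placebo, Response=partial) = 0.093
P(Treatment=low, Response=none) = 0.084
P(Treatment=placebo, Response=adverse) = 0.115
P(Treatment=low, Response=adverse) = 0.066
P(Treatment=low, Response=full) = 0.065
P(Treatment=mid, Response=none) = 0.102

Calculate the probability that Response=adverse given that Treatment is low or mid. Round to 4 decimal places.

0.3299

P(Treatment=low) = 0.084 + 0.084 + 0.065 + 0.066 = 0.299.
P(Treatment=mid) = 0.102 + 0.050 + 0.011 + 0.129 = 0.292.
P(Treatment ∈ {low, mid}) = 0.299 + 0.292 = 0.591; P(Response=adverse, Treatment ∈ {low, mid}) = 0.066 + 0.129 = 0.195.
P(Response=adverse | Treatment ∈ {low, mid}) = 0.195/0.591 = 0.3299.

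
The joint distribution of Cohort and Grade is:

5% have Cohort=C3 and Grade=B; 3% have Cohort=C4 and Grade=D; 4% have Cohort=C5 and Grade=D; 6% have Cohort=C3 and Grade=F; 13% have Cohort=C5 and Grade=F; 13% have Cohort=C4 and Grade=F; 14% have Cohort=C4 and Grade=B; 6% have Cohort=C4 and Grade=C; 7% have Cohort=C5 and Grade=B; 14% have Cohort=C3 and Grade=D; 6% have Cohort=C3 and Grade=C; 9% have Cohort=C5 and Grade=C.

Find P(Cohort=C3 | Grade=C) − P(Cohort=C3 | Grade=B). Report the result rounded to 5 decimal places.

P(Grade=C) = 0.06 + 0.06 + 0.09 = 0.21; P(Cohort=C3 | Grade=C) = 0.06/0.21 = 0.285714.
P(Grade=B) = 0.05 + 0.14 + 0.07 = 0.26; P(Cohort=C3 | Grade=B) = 0.05/0.26 = 0.192308.
Difference = 0.09341.

0.09341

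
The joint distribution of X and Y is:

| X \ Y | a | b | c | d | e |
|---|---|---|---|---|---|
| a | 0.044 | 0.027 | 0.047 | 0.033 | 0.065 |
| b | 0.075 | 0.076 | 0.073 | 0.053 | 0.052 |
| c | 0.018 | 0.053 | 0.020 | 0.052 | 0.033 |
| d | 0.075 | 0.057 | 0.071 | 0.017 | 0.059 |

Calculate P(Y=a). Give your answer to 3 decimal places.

P(Y=a) = 0.044 + 0.075 + 0.018 + 0.075 = 0.212.

0.212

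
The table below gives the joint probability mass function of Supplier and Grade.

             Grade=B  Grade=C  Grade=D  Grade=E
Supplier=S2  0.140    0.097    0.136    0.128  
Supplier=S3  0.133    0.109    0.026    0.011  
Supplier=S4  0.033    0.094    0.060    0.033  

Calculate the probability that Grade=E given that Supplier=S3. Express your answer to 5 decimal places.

P(Supplier=S3) = 0.133 + 0.109 + 0.026 + 0.011 = 0.279.
P(Grade=E | Supplier=S3) = 0.011/0.279 = 0.03943.

0.03943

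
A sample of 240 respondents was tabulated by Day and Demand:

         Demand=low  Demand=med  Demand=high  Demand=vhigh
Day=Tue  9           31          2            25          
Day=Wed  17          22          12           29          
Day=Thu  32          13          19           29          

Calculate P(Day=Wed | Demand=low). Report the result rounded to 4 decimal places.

Total with Demand=low: 9 + 17 + 32 = 58.
P(Day=Wed | Demand=low) = 17/58 = 0.2931.

0.2931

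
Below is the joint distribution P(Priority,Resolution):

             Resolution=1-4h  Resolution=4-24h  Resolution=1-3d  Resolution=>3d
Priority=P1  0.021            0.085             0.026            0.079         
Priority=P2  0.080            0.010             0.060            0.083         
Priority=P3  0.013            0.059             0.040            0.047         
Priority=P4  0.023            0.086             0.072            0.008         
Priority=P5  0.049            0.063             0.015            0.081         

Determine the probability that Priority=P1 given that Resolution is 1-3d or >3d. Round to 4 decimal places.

P(Resolution=1-3d) = 0.026 + 0.060 + 0.040 + 0.072 + 0.015 = 0.213.
P(Resolution=>3d) = 0.079 + 0.083 + 0.047 + 0.008 + 0.081 = 0.298.
P(Resolution ∈ {1-3d, >3d}) = 0.213 + 0.298 = 0.511; P(Priority=P1, Resolution ∈ {1-3d, >3d}) = 0.026 + 0.079 = 0.105.
P(Priority=P1 | Resolution ∈ {1-3d, >3d}) = 0.105/0.511 = 0.2055.

0.2055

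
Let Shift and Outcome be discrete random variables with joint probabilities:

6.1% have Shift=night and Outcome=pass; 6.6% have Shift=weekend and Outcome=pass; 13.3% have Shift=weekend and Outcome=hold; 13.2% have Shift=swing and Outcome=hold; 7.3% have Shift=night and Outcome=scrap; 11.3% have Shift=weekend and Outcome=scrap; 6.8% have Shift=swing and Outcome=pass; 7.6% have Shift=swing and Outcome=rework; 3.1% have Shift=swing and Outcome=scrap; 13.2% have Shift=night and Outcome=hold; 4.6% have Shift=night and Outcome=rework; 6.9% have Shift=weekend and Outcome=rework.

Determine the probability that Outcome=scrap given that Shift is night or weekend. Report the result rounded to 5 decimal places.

0.26840

P(Shift=night) = 0.061 + 0.046 + 0.073 + 0.132 = 0.312.
P(Shift=weekend) = 0.066 + 0.069 + 0.113 + 0.133 = 0.381.
P(Shift ∈ {night, weekend}) = 0.312 + 0.381 = 0.693; P(Outcome=scrap, Shift ∈ {night, weekend}) = 0.073 + 0.113 = 0.186.
P(Outcome=scrap | Shift ∈ {night, weekend}) = 0.186/0.693 = 0.26840.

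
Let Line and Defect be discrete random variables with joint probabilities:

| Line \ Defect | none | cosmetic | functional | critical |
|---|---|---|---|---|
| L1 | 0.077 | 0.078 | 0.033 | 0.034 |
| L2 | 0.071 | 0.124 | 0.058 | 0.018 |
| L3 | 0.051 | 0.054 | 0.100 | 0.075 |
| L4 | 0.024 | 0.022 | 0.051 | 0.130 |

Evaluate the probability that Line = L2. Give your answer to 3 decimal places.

P(Line=L2) = 0.071 + 0.124 + 0.058 + 0.018 = 0.271.

0.271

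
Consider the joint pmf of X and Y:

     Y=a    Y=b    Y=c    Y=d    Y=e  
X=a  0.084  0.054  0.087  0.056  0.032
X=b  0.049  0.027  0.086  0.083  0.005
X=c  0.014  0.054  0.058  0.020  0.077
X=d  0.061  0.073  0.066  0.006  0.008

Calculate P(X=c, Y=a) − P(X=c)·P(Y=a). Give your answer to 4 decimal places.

-0.0324

P(X=c) = 0.014 + 0.054 + 0.058 + 0.020 + 0.077 = 0.223.
P(Y=a) = 0.084 + 0.049 + 0.014 + 0.061 = 0.208.
P(X=c, Y=a) − P(X=c)P(Y=a) = 0.014 − 0.223×0.208 = -0.0324.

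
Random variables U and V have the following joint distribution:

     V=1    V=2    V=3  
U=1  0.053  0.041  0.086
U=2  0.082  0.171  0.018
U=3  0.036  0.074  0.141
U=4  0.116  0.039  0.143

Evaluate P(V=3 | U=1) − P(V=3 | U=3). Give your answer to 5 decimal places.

P(U=1) = 0.053 + 0.041 + 0.086 = 0.180; P(V=3 | U=1) = 0.086/0.180 = 0.477778.
P(U=3) = 0.036 + 0.074 + 0.141 = 0.251; P(V=3 | U=3) = 0.141/0.251 = 0.561753.
Difference = -0.08398.

-0.08398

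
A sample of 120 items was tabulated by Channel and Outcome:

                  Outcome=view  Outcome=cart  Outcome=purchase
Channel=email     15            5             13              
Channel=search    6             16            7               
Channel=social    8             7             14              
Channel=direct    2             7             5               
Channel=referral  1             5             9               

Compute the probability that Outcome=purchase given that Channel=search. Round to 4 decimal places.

0.2414

Total with Channel=search: 6 + 16 + 7 = 29.
P(Outcome=purchase | Channel=search) = 7/29 = 0.2414.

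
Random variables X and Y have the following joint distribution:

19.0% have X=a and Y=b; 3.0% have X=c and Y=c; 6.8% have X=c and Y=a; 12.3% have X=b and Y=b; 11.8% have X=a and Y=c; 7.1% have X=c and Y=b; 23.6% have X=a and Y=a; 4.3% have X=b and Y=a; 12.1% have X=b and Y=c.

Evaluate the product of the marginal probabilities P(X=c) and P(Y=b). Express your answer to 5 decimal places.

0.06490

P(X=c) = 0.068 + 0.071 + 0.030 = 0.169.
P(Y=b) = 0.190 + 0.123 + 0.071 = 0.384.
Product: 0.169 × 0.384 = 0.06490.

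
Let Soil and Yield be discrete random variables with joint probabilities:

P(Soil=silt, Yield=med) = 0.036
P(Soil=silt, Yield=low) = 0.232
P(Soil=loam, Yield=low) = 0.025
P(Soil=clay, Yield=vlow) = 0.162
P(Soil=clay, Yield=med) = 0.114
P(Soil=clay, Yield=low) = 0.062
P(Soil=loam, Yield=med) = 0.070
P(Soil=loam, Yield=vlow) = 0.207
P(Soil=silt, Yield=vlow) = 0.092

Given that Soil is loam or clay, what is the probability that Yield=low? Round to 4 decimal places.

P(Soil=loam) = 0.207 + 0.025 + 0.070 = 0.302.
P(Soil=clay) = 0.162 + 0.062 + 0.114 = 0.338.
P(Soil ∈ {loam, clay}) = 0.302 + 0.338 = 0.640; P(Yield=low, Soil ∈ {loam, clay}) = 0.025 + 0.062 = 0.087.
P(Yield=low | Soil ∈ {loam, clay}) = 0.087/0.640 = 0.1359.

0.1359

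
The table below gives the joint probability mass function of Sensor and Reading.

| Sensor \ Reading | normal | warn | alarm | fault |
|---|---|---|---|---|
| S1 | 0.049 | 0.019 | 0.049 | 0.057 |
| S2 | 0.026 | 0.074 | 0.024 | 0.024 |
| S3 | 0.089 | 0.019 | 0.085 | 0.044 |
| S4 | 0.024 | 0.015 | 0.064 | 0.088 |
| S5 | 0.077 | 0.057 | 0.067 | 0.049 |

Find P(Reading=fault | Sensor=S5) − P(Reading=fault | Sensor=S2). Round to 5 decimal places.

0.03384

P(Sensor=S5) = 0.077 + 0.057 + 0.067 + 0.049 = 0.250; P(Reading=fault | Sensor=S5) = 0.049/0.250 = 0.196000.
P(Sensor=S2) = 0.026 + 0.074 + 0.024 + 0.024 = 0.148; P(Reading=fault | Sensor=S2) = 0.024/0.148 = 0.162162.
Difference = 0.03384.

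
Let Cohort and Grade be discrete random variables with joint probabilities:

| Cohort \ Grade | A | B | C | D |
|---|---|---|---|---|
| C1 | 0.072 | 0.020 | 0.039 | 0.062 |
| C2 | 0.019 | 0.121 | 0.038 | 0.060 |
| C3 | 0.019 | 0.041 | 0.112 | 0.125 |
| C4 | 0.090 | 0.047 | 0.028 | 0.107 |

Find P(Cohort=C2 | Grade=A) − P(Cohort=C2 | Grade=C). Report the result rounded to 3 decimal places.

P(Grade=A) = 0.072 + 0.019 + 0.019 + 0.090 = 0.200; P(Cohort=C2 | Grade=A) = 0.019/0.200 = 0.0950.
P(Grade=C) = 0.039 + 0.038 + 0.112 + 0.028 = 0.217; P(Cohort=C2 | Grade=C) = 0.038/0.217 = 0.1751.
Difference = -0.080.

-0.080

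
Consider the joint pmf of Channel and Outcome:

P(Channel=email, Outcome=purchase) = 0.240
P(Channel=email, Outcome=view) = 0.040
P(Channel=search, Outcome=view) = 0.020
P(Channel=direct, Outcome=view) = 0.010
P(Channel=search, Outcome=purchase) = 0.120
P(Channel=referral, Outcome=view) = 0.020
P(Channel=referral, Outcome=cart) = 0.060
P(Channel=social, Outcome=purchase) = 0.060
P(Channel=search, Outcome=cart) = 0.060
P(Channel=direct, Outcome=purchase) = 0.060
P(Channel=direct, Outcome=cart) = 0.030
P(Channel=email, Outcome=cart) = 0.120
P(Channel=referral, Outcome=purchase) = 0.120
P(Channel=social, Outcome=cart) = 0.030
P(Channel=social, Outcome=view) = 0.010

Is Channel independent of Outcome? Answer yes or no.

yes

Every cell satisfies P(Channel,Outcome) = P(Channel)·P(Outcome). For instance P(Channel=search) = 0.200, P(Outcome=purchase) = 0.600, and 0.200×0.600 = 0.120 matches the joint entry. So Channel and Outcome are independent.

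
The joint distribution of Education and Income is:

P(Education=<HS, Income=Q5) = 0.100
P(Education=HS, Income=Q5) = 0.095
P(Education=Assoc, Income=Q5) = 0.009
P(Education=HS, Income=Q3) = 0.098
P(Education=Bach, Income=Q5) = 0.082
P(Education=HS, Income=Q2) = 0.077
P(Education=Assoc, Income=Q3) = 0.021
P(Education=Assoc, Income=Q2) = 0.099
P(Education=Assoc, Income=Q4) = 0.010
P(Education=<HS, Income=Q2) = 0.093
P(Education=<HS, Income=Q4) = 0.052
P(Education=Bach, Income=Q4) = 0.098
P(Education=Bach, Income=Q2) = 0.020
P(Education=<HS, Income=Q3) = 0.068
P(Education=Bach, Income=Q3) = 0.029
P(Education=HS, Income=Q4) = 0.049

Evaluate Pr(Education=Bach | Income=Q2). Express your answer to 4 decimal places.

0.0692

P(Income=Q2) = 0.093 + 0.077 + 0.099 + 0.020 = 0.289.
P(Education=Bach | Income=Q2) = 0.020/0.289 = 0.0692.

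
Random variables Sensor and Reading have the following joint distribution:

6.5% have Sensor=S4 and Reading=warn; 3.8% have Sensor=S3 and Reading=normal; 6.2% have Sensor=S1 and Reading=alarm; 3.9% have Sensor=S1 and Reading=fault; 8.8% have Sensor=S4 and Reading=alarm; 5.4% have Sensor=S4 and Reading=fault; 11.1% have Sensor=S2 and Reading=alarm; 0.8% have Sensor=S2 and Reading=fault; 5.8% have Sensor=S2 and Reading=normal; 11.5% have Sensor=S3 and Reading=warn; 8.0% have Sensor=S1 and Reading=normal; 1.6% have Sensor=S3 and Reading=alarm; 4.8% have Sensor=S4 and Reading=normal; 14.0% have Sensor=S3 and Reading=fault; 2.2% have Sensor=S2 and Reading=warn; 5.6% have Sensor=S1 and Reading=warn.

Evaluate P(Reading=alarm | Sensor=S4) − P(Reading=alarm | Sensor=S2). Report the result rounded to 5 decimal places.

P(Sensor=S4) = 0.048 + 0.065 + 0.088 + 0.054 = 0.255; P(Reading=alarm | Sensor=S4) = 0.088/0.255 = 0.345098.
P(Sensor=S2) = 0.058 + 0.022 + 0.111 + 0.008 = 0.199; P(Reading=alarm | Sensor=S2) = 0.111/0.199 = 0.557789.
Difference = -0.21269.

-0.21269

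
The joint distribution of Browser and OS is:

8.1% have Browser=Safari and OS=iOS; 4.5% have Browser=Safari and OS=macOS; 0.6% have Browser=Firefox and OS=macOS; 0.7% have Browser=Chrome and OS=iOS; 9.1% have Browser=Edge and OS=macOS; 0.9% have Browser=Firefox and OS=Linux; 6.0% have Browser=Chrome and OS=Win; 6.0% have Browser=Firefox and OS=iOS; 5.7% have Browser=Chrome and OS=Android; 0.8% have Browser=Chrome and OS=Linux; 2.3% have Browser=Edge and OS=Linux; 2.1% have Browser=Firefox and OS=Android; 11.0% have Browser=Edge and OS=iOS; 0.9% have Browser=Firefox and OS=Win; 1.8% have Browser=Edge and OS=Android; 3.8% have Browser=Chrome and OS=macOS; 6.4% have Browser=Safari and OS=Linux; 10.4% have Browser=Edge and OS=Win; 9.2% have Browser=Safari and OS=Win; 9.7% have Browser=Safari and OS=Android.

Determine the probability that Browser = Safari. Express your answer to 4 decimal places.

0.3790

P(Browser=Safari) = 0.092 + 0.045 + 0.064 + 0.081 + 0.097 = 0.379.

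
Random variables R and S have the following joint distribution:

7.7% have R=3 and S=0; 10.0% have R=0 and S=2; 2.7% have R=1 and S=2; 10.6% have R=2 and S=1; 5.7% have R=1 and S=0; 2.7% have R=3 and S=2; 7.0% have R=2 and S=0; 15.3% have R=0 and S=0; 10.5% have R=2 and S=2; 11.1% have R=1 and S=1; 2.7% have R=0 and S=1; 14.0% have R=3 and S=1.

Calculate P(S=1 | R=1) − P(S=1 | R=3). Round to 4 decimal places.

P(R=1) = 0.057 + 0.111 + 0.027 = 0.195; P(S=1 | R=1) = 0.111/0.195 = 0.56923.
P(R=3) = 0.077 + 0.140 + 0.027 = 0.244; P(S=1 | R=3) = 0.140/0.244 = 0.57377.
Difference = -0.0045.

-0.0045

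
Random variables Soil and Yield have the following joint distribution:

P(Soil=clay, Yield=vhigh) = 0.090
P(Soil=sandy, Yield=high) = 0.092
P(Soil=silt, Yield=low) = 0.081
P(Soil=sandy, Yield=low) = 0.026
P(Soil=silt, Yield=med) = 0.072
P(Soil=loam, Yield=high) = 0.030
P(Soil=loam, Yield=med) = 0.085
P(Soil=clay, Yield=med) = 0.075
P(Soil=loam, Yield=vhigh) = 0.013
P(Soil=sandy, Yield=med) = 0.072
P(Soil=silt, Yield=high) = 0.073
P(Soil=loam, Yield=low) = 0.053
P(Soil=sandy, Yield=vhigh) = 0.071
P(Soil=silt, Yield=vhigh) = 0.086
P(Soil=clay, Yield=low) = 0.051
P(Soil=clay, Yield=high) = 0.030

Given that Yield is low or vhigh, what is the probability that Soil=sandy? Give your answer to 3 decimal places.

0.206

P(Yield=low) = 0.026 + 0.053 + 0.051 + 0.081 = 0.211.
P(Yield=vhigh) = 0.071 + 0.013 + 0.090 + 0.086 = 0.260.
P(Yield ∈ {low, vhigh}) = 0.211 + 0.260 = 0.471; P(Soil=sandy, Yield ∈ {low, vhigh}) = 0.026 + 0.071 = 0.097.
P(Soil=sandy | Yield ∈ {low, vhigh}) = 0.097/0.471 = 0.206.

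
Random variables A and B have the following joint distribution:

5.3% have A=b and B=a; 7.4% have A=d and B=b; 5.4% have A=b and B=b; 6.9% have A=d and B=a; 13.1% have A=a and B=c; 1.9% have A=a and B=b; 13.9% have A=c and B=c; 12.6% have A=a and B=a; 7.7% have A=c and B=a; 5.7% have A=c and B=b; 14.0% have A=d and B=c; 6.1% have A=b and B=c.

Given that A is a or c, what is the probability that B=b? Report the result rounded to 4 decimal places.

P(A=a) = 0.126 + 0.019 + 0.131 = 0.276.
P(A=c) = 0.077 + 0.057 + 0.139 = 0.273.
P(A ∈ {a, c}) = 0.276 + 0.273 = 0.549; P(B=b, A ∈ {a, c}) = 0.019 + 0.057 = 0.076.
P(B=b | A ∈ {a, c}) = 0.076/0.549 = 0.1384.

0.1384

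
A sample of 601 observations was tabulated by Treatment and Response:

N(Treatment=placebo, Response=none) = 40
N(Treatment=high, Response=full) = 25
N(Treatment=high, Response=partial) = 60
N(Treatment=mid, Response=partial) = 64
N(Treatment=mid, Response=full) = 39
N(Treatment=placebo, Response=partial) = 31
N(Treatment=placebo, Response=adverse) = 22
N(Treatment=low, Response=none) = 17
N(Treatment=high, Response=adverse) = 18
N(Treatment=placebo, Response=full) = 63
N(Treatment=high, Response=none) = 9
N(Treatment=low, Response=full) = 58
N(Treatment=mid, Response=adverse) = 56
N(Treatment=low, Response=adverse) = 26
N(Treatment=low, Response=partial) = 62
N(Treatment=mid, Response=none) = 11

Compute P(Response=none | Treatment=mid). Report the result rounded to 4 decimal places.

0.0647

Total with Treatment=mid: 11 + 64 + 39 + 56 = 170.
P(Response=none | Treatment=mid) = 11/170 = 0.0647.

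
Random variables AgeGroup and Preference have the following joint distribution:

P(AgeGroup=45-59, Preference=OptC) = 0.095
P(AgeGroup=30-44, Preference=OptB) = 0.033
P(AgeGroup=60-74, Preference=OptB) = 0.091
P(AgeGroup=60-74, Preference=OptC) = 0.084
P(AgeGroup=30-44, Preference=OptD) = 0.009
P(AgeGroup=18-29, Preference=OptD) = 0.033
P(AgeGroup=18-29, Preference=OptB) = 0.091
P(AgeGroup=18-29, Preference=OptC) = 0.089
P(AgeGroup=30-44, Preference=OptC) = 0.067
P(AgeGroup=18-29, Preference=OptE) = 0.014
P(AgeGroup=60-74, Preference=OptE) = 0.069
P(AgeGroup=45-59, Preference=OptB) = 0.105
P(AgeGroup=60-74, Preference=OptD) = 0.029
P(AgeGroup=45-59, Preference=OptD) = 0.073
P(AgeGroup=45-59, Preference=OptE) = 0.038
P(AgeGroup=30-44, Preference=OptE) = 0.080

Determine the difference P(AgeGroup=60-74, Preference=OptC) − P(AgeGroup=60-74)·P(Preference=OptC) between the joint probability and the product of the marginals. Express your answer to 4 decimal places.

-0.0075

P(AgeGroup=60-74) = 0.091 + 0.084 + 0.029 + 0.069 = 0.273.
P(Preference=OptC) = 0.089 + 0.067 + 0.095 + 0.084 = 0.335.
P(AgeGroup=60-74, Preference=OptC) − P(AgeGroup=60-74)P(Preference=OptC) = 0.084 − 0.273×0.335 = -0.0075.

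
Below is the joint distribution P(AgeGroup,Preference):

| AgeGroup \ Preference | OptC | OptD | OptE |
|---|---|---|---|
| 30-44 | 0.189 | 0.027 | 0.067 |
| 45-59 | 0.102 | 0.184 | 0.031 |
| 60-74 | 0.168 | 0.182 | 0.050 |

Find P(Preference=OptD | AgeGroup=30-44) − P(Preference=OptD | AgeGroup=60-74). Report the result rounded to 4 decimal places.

P(AgeGroup=30-44) = 0.189 + 0.027 + 0.067 = 0.283; P(Preference=OptD | AgeGroup=30-44) = 0.027/0.283 = 0.09541.
P(AgeGroup=60-74) = 0.168 + 0.182 + 0.050 = 0.400; P(Preference=OptD | AgeGroup=60-74) = 0.182/0.400 = 0.45500.
Difference = -0.3596.

-0.3596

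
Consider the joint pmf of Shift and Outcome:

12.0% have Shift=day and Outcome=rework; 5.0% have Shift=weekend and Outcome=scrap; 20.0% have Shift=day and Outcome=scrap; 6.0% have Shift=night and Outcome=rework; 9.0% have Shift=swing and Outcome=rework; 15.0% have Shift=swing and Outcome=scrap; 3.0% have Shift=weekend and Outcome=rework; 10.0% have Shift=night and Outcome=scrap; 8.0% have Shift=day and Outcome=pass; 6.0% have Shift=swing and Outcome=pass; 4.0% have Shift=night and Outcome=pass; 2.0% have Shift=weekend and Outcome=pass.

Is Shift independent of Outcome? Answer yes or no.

Every cell satisfies P(Shift,Outcome) = P(Shift)·P(Outcome). For instance P(Shift=night) = 0.200, P(Outcome=scrap) = 0.500, and 0.200×0.500 = 0.100 matches the joint entry. So Shift and Outcome are independent.

yes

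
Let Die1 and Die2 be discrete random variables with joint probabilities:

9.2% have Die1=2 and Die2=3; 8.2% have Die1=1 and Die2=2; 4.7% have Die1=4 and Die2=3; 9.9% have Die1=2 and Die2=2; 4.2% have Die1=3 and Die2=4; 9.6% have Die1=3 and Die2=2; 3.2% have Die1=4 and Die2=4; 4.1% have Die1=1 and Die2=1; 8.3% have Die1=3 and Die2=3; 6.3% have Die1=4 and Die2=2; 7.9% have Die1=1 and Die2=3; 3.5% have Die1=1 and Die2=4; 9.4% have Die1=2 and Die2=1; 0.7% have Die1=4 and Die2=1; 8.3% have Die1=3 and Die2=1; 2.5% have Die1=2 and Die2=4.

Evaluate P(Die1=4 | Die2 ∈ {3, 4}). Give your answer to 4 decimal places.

0.1816

P(Die2=3) = 0.079 + 0.092 + 0.083 + 0.047 = 0.301.
P(Die2=4) = 0.035 + 0.025 + 0.042 + 0.032 = 0.134.
P(Die2 ∈ {3, 4}) = 0.301 + 0.134 = 0.435; P(Die1=4, Die2 ∈ {3, 4}) = 0.047 + 0.032 = 0.079.
P(Die1=4 | Die2 ∈ {3, 4}) = 0.079/0.435 = 0.1816.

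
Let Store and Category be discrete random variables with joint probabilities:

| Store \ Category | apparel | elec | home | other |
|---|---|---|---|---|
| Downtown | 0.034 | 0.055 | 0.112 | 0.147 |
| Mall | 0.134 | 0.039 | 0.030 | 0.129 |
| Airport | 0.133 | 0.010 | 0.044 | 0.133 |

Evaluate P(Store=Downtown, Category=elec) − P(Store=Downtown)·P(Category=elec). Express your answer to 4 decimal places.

0.0188

P(Store=Downtown) = 0.034 + 0.055 + 0.112 + 0.147 = 0.348.
P(Category=elec) = 0.055 + 0.039 + 0.010 = 0.104.
P(Store=Downtown, Category=elec) − P(Store=Downtown)P(Category=elec) = 0.055 − 0.348×0.104 = 0.0188.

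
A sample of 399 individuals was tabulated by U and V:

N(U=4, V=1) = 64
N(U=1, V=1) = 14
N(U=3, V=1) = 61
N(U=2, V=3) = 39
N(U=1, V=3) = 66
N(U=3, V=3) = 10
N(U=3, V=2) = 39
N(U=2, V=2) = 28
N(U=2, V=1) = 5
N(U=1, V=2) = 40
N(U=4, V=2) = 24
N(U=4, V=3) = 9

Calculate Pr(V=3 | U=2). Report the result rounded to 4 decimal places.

Total with U=2: 5 + 28 + 39 = 72.
P(V=3 | U=2) = 39/72 = 0.5417.

0.5417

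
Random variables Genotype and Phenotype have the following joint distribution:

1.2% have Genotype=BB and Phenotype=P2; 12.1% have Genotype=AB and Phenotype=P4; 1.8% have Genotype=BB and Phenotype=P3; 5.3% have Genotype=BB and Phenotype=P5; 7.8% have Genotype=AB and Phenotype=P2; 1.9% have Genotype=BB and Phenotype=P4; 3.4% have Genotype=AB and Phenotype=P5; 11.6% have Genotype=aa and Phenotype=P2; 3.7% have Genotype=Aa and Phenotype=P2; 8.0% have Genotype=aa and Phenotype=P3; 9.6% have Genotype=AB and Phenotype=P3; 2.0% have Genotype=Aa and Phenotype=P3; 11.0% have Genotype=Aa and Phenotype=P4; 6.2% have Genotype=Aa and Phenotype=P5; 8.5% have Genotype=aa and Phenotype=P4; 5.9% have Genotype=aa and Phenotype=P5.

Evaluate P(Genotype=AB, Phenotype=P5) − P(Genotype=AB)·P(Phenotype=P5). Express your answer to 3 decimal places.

P(Genotype=AB) = 0.078 + 0.096 + 0.121 + 0.034 = 0.329.
P(Phenotype=P5) = 0.062 + 0.059 + 0.034 + 0.053 = 0.208.
P(Genotype=AB, Phenotype=P5) − P(Genotype=AB)P(Phenotype=P5) = 0.034 − 0.329×0.208 = -0.034.

-0.034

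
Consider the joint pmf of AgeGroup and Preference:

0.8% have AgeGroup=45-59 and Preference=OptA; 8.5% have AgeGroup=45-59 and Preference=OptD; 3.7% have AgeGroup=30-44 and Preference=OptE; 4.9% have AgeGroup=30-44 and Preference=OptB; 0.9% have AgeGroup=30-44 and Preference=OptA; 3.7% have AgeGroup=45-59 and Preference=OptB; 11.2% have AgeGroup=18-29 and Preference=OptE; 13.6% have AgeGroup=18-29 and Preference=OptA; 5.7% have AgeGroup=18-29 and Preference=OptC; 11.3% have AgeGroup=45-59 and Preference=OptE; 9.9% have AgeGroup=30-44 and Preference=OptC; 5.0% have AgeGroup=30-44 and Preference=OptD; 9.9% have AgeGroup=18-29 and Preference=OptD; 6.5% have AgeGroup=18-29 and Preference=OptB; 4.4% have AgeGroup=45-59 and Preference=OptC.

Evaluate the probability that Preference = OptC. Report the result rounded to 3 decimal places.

P(Preference=OptC) = 0.057 + 0.099 + 0.044 = 0.200.

0.200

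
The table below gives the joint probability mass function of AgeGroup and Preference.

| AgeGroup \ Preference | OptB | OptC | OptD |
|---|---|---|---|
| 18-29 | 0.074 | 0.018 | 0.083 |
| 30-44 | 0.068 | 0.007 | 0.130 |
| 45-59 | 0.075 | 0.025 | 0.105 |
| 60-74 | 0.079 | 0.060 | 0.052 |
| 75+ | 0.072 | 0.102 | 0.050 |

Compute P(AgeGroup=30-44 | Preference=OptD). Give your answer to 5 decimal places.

P(Preference=OptD) = 0.083 + 0.130 + 0.105 + 0.052 + 0.050 = 0.420.
P(AgeGroup=30-44 | Preference=OptD) = 0.130/0.420 = 0.30952.

0.30952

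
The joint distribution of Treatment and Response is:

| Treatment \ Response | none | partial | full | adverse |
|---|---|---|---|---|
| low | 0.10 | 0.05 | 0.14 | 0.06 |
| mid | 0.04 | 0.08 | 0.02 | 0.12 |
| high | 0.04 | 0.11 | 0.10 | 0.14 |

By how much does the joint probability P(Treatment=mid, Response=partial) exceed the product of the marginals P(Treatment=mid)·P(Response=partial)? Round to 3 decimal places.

0.018

P(Treatment=mid) = 0.04 + 0.08 + 0.02 + 0.12 = 0.26.
P(Response=partial) = 0.05 + 0.08 + 0.11 = 0.24.
P(Treatment=mid, Response=partial) − P(Treatment=mid)P(Response=partial) = 0.08 − 0.26×0.24 = 0.018.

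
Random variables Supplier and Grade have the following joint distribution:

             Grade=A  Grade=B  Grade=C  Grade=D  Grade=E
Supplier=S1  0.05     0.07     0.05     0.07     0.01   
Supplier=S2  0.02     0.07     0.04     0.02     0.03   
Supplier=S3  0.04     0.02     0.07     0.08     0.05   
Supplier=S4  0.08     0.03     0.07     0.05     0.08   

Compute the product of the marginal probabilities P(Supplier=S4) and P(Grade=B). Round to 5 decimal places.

0.05890

P(Supplier=S4) = 0.08 + 0.03 + 0.07 + 0.05 + 0.08 = 0.31.
P(Grade=B) = 0.07 + 0.07 + 0.02 + 0.03 = 0.19.
Product: 0.31 × 0.19 = 0.05890.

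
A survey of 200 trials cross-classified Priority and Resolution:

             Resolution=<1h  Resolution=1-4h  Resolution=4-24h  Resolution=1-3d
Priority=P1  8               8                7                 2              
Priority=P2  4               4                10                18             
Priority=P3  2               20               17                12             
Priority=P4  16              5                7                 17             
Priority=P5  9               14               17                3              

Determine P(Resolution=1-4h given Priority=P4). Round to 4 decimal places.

0.1111

Total with Priority=P4: 16 + 5 + 7 + 17 = 45.
P(Resolution=1-4h | Priority=P4) = 5/45 = 0.1111.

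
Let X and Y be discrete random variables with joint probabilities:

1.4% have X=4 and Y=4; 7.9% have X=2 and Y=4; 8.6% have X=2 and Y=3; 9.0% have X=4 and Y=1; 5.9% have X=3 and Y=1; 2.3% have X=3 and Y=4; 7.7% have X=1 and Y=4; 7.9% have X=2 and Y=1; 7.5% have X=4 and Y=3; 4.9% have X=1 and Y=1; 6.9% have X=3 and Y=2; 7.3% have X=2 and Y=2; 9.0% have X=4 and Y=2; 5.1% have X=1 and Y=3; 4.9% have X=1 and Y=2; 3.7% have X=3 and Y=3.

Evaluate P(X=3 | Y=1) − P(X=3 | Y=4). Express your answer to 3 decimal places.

0.094

P(Y=1) = 0.049 + 0.079 + 0.059 + 0.090 = 0.277; P(X=3 | Y=1) = 0.059/0.277 = 0.2130.
P(Y=4) = 0.077 + 0.079 + 0.023 + 0.014 = 0.193; P(X=3 | Y=4) = 0.023/0.193 = 0.1192.
Difference = 0.094.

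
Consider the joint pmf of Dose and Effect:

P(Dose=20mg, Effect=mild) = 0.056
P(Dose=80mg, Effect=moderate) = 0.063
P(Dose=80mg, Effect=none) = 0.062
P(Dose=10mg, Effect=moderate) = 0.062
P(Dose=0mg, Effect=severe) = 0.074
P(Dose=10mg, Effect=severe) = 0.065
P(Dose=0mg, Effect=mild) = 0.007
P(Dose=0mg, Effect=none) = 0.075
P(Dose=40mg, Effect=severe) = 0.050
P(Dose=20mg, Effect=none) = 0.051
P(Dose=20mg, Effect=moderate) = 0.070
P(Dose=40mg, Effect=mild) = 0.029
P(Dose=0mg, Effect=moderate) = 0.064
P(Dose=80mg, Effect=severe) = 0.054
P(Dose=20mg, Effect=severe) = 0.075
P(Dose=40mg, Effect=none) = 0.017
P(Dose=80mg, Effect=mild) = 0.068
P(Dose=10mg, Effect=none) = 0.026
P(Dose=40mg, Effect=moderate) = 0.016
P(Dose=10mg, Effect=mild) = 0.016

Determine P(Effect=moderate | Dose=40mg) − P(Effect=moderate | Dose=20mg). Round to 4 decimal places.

-0.1349

P(Dose=40mg) = 0.017 + 0.029 + 0.016 + 0.050 = 0.112; P(Effect=moderate | Dose=40mg) = 0.016/0.112 = 0.14286.
P(Dose=20mg) = 0.051 + 0.056 + 0.070 + 0.075 = 0.252; P(Effect=moderate | Dose=20mg) = 0.070/0.252 = 0.27778.
Difference = -0.1349.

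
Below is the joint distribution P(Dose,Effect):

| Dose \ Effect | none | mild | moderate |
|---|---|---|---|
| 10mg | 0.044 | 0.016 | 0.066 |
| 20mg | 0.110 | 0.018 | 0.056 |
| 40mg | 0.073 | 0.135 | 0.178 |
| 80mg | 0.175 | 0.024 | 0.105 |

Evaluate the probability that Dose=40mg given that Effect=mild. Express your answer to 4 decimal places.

P(Effect=mild) = 0.016 + 0.018 + 0.135 + 0.024 = 0.193.
P(Dose=40mg | Effect=mild) = 0.135/0.193 = 0.6995.

0.6995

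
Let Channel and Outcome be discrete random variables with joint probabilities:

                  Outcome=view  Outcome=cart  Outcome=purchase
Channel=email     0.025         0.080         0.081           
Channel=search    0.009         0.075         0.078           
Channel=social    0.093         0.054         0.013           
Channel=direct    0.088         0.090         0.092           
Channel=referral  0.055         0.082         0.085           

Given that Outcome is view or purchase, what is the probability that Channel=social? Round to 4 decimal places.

0.1712

P(Outcome=view) = 0.025 + 0.009 + 0.093 + 0.088 + 0.055 = 0.270.
P(Outcome=purchase) = 0.081 + 0.078 + 0.013 + 0.092 + 0.085 = 0.349.
P(Outcome ∈ {view, purchase}) = 0.270 + 0.349 = 0.619; P(Channel=social, Outcome ∈ {view, purchase}) = 0.093 + 0.013 = 0.106.
P(Channel=social | Outcome ∈ {view, purchase}) = 0.106/0.619 = 0.1712.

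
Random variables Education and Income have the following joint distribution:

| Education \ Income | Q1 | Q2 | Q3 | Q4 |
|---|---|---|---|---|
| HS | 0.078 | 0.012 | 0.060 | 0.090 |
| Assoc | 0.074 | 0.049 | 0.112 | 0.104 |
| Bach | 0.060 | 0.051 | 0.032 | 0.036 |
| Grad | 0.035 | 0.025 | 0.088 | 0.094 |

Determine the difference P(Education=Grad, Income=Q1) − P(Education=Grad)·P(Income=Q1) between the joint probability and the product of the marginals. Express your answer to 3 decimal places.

-0.025

P(Education=Grad) = 0.035 + 0.025 + 0.088 + 0.094 = 0.242.
P(Income=Q1) = 0.078 + 0.074 + 0.060 + 0.035 = 0.247.
P(Education=Grad, Income=Q1) − P(Education=Grad)P(Income=Q1) = 0.035 − 0.242×0.247 = -0.025.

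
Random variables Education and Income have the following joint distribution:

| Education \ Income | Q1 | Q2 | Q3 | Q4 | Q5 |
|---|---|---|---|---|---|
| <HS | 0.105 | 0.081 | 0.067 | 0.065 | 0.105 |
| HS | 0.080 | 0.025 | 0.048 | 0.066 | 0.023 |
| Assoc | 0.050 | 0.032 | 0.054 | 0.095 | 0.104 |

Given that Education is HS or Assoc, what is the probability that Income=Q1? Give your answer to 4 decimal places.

0.2253

P(Education=HS) = 0.080 + 0.025 + 0.048 + 0.066 + 0.023 = 0.242.
P(Education=Assoc) = 0.050 + 0.032 + 0.054 + 0.095 + 0.104 = 0.335.
P(Education ∈ {HS, Assoc}) = 0.242 + 0.335 = 0.577; P(Income=Q1, Education ∈ {HS, Assoc}) = 0.080 + 0.050 = 0.130.
P(Income=Q1 | Education ∈ {HS, Assoc}) = 0.130/0.577 = 0.2253.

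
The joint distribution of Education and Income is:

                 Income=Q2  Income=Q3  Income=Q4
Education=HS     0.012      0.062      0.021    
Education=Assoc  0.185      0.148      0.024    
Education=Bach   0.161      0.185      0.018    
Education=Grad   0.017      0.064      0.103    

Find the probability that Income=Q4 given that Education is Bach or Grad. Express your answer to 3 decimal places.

P(Education=Bach) = 0.161 + 0.185 + 0.018 = 0.364.
P(Education=Grad) = 0.017 + 0.064 + 0.103 = 0.184.
P(Education ∈ {Bach, Grad}) = 0.364 + 0.184 = 0.548; P(Income=Q4, Education ∈ {Bach, Grad}) = 0.018 + 0.103 = 0.121.
P(Income=Q4 | Education ∈ {Bach, Grad}) = 0.121/0.548 = 0.221.

0.221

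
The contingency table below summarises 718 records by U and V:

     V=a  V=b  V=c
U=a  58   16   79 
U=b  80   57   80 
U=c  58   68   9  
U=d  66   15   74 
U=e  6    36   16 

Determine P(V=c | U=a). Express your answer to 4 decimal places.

0.5163

Total with U=a: 58 + 16 + 79 = 153.
P(V=c | U=a) = 79/153 = 0.5163.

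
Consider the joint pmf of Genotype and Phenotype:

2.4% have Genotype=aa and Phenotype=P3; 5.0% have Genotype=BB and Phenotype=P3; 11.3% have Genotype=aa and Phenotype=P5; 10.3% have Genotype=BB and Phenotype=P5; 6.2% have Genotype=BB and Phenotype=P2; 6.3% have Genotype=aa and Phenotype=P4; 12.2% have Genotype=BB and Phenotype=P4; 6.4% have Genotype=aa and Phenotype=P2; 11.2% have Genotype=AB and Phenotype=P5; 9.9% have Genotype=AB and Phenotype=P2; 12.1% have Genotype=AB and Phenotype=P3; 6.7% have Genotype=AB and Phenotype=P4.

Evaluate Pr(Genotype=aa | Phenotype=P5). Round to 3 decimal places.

P(Phenotype=P5) = 0.113 + 0.112 + 0.103 = 0.328.
P(Genotype=aa | Phenotype=P5) = 0.113/0.328 = 0.345.

0.345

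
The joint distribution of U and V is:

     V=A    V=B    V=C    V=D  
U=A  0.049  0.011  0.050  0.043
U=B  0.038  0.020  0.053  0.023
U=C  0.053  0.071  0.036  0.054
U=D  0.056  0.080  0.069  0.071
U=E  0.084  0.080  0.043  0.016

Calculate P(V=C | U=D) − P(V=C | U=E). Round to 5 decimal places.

0.05717

P(U=D) = 0.056 + 0.080 + 0.069 + 0.071 = 0.276; P(V=C | U=D) = 0.069/0.276 = 0.250000.
P(U=E) = 0.084 + 0.080 + 0.043 + 0.016 = 0.223; P(V=C | U=E) = 0.043/0.223 = 0.192825.
Difference = 0.05717.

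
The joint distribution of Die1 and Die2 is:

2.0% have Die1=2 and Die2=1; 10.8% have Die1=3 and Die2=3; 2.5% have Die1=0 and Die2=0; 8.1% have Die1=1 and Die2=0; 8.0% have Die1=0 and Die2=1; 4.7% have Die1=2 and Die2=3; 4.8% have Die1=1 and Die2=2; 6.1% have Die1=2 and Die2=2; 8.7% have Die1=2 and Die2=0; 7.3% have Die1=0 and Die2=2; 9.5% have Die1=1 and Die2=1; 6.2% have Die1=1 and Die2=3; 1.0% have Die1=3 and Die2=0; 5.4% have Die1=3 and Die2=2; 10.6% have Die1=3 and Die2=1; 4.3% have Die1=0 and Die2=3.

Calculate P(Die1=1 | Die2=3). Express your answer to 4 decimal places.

P(Die2=3) = 0.043 + 0.062 + 0.047 + 0.108 = 0.260.
P(Die1=1 | Die2=3) = 0.062/0.260 = 0.2385.

0.2385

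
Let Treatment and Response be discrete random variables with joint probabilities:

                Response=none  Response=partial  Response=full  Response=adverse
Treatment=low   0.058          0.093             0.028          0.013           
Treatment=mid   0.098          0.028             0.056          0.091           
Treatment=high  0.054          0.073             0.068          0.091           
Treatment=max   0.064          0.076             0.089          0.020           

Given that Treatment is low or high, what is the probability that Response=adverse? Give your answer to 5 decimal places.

P(Treatment=low) = 0.058 + 0.093 + 0.028 + 0.013 = 0.192.
P(Treatment=high) = 0.054 + 0.073 + 0.068 + 0.091 = 0.286.
P(Treatment ∈ {low, high}) = 0.192 + 0.286 = 0.478; P(Response=adverse, Treatment ∈ {low, high}) = 0.013 + 0.091 = 0.104.
P(Response=adverse | Treatment ∈ {low, high}) = 0.104/0.478 = 0.21757.

0.21757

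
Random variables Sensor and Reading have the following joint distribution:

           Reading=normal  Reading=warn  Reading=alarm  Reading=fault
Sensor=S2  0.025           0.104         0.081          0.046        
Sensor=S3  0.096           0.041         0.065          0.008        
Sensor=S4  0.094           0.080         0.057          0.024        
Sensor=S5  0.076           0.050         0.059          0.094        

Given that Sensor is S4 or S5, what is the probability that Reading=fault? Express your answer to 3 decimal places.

P(Sensor=S4) = 0.094 + 0.080 + 0.057 + 0.024 = 0.255.
P(Sensor=S5) = 0.076 + 0.050 + 0.059 + 0.094 = 0.279.
P(Sensor ∈ {S4, S5}) = 0.255 + 0.279 = 0.534; P(Reading=fault, Sensor ∈ {S4, S5}) = 0.024 + 0.094 = 0.118.
P(Reading=fault | Sensor ∈ {S4, S5}) = 0.118/0.534 = 0.221.

0.221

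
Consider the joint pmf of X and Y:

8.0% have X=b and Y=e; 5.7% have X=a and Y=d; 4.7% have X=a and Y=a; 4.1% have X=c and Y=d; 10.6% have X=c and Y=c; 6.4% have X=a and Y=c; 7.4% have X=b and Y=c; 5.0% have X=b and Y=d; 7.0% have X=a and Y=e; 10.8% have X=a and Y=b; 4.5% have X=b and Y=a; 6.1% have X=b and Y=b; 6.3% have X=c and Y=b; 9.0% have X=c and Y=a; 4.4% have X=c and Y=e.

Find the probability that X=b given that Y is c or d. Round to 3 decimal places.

P(Y=c) = 0.064 + 0.074 + 0.106 = 0.244.
P(Y=d) = 0.057 + 0.050 + 0.041 = 0.148.
P(Y ∈ {c, d}) = 0.244 + 0.148 = 0.392; P(X=b, Y ∈ {c, d}) = 0.074 + 0.050 = 0.124.
P(X=b | Y ∈ {c, d}) = 0.124/0.392 = 0.316.

0.316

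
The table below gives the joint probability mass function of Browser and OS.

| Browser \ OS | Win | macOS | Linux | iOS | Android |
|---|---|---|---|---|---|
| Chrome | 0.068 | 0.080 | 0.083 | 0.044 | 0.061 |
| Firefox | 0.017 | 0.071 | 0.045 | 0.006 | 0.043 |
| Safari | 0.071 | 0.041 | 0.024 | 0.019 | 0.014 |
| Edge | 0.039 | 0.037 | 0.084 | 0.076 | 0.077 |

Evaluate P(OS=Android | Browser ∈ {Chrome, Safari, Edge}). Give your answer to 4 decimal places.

P(Browser=Chrome) = 0.068 + 0.080 + 0.083 + 0.044 + 0.061 = 0.336.
P(Browser=Safari) = 0.071 + 0.041 + 0.024 + 0.019 + 0.014 = 0.169.
P(Browser=Edge) = 0.039 + 0.037 + 0.084 + 0.076 + 0.077 = 0.313.
P(Browser ∈ {Chrome, Safari, Edge}) = 0.336 + 0.169 + 0.313 = 0.818; P(OS=Android, Browser ∈ {Chrome, Safari, Edge}) = 0.061 + 0.014 + 0.077 = 0.152.
P(OS=Android | Browser ∈ {Chrome, Safari, Edge}) = 0.152/0.818 = 0.1858.

0.1858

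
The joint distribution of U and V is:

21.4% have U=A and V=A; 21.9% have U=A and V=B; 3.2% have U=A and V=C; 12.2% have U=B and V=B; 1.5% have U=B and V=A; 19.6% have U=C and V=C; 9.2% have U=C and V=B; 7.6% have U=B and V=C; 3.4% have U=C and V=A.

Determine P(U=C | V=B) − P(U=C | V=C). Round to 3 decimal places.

P(V=B) = 0.219 + 0.122 + 0.092 = 0.433; P(U=C | V=B) = 0.092/0.433 = 0.2125.
P(V=C) = 0.032 + 0.076 + 0.196 = 0.304; P(U=C | V=C) = 0.196/0.304 = 0.6447.
Difference = -0.432.

-0.432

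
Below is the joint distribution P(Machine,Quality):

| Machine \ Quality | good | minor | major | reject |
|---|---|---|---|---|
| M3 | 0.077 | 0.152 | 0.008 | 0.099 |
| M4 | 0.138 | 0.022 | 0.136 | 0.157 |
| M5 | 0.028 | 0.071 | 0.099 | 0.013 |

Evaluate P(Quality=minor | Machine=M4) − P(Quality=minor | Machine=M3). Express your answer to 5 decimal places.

P(Machine=M4) = 0.138 + 0.022 + 0.136 + 0.157 = 0.453; P(Quality=minor | Machine=M4) = 0.022/0.453 = 0.048565.
P(Machine=M3) = 0.077 + 0.152 + 0.008 + 0.099 = 0.336; P(Quality=minor | Machine=M3) = 0.152/0.336 = 0.452381.
Difference = -0.40382.

-0.40382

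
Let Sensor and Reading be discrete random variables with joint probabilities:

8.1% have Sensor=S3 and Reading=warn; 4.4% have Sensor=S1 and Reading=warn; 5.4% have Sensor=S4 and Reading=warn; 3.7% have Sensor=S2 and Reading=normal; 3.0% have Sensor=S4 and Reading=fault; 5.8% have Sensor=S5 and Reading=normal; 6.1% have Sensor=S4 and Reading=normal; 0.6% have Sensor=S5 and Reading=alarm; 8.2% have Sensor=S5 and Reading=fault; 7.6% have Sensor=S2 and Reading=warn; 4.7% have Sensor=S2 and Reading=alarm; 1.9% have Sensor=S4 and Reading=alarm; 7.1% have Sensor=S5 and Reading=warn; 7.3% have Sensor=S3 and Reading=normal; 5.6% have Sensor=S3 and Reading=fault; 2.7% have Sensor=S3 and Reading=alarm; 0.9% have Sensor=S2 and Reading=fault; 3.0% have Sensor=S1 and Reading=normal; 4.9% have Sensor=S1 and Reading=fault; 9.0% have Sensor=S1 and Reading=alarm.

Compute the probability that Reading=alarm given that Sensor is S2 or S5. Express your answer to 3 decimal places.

0.137

P(Sensor=S2) = 0.037 + 0.076 + 0.047 + 0.009 = 0.169.
P(Sensor=S5) = 0.058 + 0.071 + 0.006 + 0.082 = 0.217.
P(Sensor ∈ {S2, S5}) = 0.169 + 0.217 = 0.386; P(Reading=alarm, Sensor ∈ {S2, S5}) = 0.047 + 0.006 = 0.053.
P(Reading=alarm | Sensor ∈ {S2, S5}) = 0.053/0.386 = 0.137.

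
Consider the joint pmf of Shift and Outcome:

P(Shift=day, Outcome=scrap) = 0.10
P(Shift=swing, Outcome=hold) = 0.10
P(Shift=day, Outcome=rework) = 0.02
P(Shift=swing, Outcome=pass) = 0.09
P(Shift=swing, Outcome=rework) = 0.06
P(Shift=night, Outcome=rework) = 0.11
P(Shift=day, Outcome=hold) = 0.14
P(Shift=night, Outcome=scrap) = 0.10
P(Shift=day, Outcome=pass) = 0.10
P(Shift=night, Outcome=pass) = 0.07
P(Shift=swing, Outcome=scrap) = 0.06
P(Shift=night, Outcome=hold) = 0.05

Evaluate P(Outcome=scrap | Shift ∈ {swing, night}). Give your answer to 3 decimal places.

P(Shift=swing) = 0.09 + 0.06 + 0.06 + 0.10 = 0.31.
P(Shift=night) = 0.07 + 0.11 + 0.10 + 0.05 = 0.33.
P(Shift ∈ {swing, night}) = 0.31 + 0.33 = 0.64; P(Outcome=scrap, Shift ∈ {swing, night}) = 0.06 + 0.10 = 0.16.
P(Outcome=scrap | Shift ∈ {swing, night}) = 0.16/0.64 = 0.250.

0.250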